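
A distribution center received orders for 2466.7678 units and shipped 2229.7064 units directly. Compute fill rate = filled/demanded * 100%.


FR = 2229.7064 / 2466.7678 * 100 = 90.3898

90.3898%


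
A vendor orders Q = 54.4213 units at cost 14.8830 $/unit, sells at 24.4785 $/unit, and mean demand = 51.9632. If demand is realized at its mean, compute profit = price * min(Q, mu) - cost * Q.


Sales at mu = min(54.4213, 51.9632) = 51.9632
Revenue = 24.4785 * 51.9632 = 1271.9812
Total cost = 14.8830 * 54.4213 = 809.9522
Profit = 1271.9812 - 809.9522 = 462.0290

462.0290 $


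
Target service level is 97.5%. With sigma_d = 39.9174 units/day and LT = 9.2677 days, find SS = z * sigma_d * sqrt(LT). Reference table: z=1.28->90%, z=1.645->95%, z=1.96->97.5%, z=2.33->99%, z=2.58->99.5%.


From the table, SL = 97.5% corresponds to z = 1.96
sqrt(LT) = sqrt(9.2677) = 3.0443
SS = 1.96 * 39.9174 * 3.0443 = 238.1795

238.1795 units


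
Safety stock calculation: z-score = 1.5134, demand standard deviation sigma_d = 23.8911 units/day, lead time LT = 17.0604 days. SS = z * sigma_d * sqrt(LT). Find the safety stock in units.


sqrt(LT) = sqrt(17.0604) = 4.1304
SS = 1.5134 * 23.8911 * 4.1304 = 149.3429

149.3429 units


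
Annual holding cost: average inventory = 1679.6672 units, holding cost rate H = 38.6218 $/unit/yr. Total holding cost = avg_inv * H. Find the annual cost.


Cost = 1679.6672 * 38.6218 = 64871.7707

64871.7707 $/yr


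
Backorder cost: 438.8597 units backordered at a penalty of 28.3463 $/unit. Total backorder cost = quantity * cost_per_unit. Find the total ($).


Total = 438.8597 * 28.3463 = 12440.0487

12440.0487 $


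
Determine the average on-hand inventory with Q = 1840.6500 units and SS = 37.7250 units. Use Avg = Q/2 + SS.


Q/2 = 920.3250
Avg = 920.3250 + 37.7250 = 958.0500

958.0500 units


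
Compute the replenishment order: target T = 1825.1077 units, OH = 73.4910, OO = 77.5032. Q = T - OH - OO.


Inventory position = OH + OO = 73.4910 + 77.5032 = 150.9942
Q = 1825.1077 - 150.9942 = 1674.1135

1674.1135 units


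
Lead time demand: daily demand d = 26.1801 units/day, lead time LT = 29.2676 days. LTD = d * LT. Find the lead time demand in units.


LTD = 26.1801 * 29.2676 = 766.2287

766.2287 units


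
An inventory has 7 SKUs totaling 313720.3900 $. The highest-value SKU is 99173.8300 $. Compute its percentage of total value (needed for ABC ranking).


Top item = 99173.8300
Total = 313720.3900
Percentage = 99173.8300 / 313720.3900 * 100 = 31.6122

31.6122%


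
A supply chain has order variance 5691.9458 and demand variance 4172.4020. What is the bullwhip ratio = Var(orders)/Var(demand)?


BW = 5691.9458 / 4172.4020 = 1.3642

1.3642


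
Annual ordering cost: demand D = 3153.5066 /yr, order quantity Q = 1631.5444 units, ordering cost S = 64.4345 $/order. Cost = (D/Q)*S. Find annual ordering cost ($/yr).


Number of orders = D/Q = 1.9328
Cost = 1.9328 * 64.4345 = 124.5413

124.5413 $/yr


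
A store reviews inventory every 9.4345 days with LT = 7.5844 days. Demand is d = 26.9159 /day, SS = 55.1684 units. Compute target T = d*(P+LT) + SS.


P + LT = 17.0189
d*(P+LT) = 26.9159 * 17.0189 = 458.0790
T = 458.0790 + 55.1684 = 513.2474

513.2474 units


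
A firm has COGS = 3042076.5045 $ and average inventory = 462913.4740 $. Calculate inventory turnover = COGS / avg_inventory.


Turnover = 3042076.5045 / 462913.4740 = 6.5716

6.5716


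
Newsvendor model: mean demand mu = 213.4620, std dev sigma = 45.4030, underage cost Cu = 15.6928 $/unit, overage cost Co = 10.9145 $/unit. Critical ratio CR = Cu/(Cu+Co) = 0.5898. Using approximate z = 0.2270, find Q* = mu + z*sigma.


CR = Cu/(Cu+Co) = 15.6928/(15.6928+10.9145) = 0.5898
z = 0.2270
Q* = 213.4620 + 0.2270 * 45.4030 = 223.7685

223.7685 units


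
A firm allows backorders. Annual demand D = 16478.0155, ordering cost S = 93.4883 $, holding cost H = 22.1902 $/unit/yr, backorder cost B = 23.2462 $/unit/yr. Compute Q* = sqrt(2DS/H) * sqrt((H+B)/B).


sqrt(2DS/H) = 372.6194
sqrt((H+B)/B) = 1.3981
Q* = 372.6194 * 1.3981 = 520.9445

520.9445 units


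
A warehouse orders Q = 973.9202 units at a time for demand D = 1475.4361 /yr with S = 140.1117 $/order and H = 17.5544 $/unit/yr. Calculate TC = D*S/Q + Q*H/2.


Ordering cost = D*S/Q = 212.2616
Holding cost = Q*H/2 = 8548.2924
TC = 212.2616 + 8548.2924 = 8760.5540

8760.5540 $/yr


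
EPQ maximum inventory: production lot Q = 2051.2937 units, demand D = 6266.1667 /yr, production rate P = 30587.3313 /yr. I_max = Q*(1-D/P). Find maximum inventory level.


D/P = 0.2049
1 - D/P = 0.7951
I_max = 2051.2937 * 0.7951 = 1631.0626

1631.0626 units


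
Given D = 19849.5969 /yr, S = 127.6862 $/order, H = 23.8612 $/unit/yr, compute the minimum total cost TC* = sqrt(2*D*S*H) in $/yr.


2*D*S*H = 120953358.1444
TC* = sqrt(120953358.1444) = 10997.8797

10997.8797 $/yr


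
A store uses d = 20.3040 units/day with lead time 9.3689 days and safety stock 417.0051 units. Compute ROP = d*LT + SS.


d*LT = 20.3040 * 9.3689 = 190.2261
ROP = 190.2261 + 417.0051 = 607.2312

607.2312 units


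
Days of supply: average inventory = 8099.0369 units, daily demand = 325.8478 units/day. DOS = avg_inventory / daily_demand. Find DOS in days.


DOS = 8099.0369 / 325.8478 = 24.8553

24.8553 days


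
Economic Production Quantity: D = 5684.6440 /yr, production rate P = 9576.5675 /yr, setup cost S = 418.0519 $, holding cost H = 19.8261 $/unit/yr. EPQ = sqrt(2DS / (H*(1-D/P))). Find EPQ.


1 - D/P = 1 - 0.5936 = 0.4064
H*(1-D/P) = 8.0573
2DS = 4752952.4500
EPQ = sqrt(589890.9809) = 768.0436

768.0436 units


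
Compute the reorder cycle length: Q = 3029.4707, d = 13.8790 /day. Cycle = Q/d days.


Cycle = 3029.4707 / 13.8790 = 218.2773

218.2773 days


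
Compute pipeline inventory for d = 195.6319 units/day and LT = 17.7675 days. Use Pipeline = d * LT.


Pipeline = 195.6319 * 17.7675 = 3475.8898

3475.8898 units


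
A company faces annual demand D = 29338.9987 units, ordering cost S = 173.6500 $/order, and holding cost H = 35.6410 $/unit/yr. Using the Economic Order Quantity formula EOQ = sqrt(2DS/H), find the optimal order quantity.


2*D*S = 2 * 29338.9987 * 173.6500 = 10189434.2485
2*D*S/H = 285890.8069
EOQ = sqrt(285890.8069) = 534.6876

534.6876 units


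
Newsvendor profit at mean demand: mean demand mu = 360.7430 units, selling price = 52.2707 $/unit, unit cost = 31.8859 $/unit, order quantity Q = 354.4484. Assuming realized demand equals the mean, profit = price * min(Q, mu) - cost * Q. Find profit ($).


Sales at mu = min(354.4484, 360.7430) = 354.4484
Revenue = 52.2707 * 354.4484 = 18527.2660
Total cost = 31.8859 * 354.4484 = 11301.9062
Profit = 18527.2660 - 11301.9062 = 7225.3597

7225.3597 $


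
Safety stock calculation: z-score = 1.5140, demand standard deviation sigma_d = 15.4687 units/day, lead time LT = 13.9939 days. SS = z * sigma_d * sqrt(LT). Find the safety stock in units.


sqrt(LT) = sqrt(13.9939) = 3.7408
SS = 1.5140 * 15.4687 * 3.7408 = 87.6091

87.6091 units


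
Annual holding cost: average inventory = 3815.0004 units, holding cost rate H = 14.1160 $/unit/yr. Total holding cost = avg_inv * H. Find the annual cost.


Cost = 3815.0004 * 14.1160 = 53852.5456

53852.5456 $/yr


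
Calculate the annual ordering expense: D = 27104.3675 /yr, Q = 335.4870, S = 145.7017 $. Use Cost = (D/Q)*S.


Number of orders = D/Q = 80.7911
Cost = 80.7911 * 145.7017 = 11771.4022

11771.4022 $/yr


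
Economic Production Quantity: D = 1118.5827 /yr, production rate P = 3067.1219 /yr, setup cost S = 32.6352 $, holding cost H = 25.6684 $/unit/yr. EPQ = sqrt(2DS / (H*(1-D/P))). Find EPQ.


1 - D/P = 1 - 0.3647 = 0.6353
H*(1-D/P) = 16.3071
2DS = 73010.3403
EPQ = sqrt(4477.2100) = 66.9120

66.9120 units


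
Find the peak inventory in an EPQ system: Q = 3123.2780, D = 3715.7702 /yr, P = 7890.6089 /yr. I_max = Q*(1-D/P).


D/P = 0.4709
1 - D/P = 0.5291
I_max = 3123.2780 * 0.5291 = 1652.4937

1652.4937 units


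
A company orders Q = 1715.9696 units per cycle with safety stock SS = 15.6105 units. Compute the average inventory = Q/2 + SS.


Q/2 = 857.9848
Avg = 857.9848 + 15.6105 = 873.5953

873.5953 units


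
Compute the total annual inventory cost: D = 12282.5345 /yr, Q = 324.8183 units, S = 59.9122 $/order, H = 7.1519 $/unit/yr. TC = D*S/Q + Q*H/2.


Ordering cost = D*S/Q = 2265.4932
Holding cost = Q*H/2 = 1161.5340
TC = 2265.4932 + 1161.5340 = 3427.0272

3427.0272 $/yr


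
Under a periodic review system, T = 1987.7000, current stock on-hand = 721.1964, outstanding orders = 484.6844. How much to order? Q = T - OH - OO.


Inventory position = OH + OO = 721.1964 + 484.6844 = 1205.8808
Q = 1987.7000 - 1205.8808 = 781.8192

781.8192 units


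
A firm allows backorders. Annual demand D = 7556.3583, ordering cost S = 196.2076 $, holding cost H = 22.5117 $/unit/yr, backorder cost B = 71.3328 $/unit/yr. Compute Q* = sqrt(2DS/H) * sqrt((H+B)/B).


sqrt(2DS/H) = 362.9318
sqrt((H+B)/B) = 1.1470
Q* = 362.9318 * 1.1470 = 416.2793

416.2793 units


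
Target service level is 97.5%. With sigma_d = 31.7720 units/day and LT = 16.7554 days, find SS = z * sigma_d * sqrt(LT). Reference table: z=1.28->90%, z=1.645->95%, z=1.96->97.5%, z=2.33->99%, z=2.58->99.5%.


From the table, SL = 97.5% corresponds to z = 1.96
sqrt(LT) = sqrt(16.7554) = 4.0933
SS = 1.96 * 31.7720 * 4.0933 = 254.9048

254.9048 units


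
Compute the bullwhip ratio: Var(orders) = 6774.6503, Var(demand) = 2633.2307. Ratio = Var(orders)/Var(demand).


BW = 6774.6503 / 2633.2307 = 2.5728

2.5728


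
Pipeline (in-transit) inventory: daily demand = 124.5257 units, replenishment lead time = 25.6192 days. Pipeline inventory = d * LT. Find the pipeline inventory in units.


Pipeline = 124.5257 * 25.6192 = 3190.2488

3190.2488 units


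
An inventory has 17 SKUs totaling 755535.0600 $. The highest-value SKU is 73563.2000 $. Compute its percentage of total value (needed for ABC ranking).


Top item = 73563.2000
Total = 755535.0600
Percentage = 73563.2000 / 755535.0600 * 100 = 9.7366

9.7366%


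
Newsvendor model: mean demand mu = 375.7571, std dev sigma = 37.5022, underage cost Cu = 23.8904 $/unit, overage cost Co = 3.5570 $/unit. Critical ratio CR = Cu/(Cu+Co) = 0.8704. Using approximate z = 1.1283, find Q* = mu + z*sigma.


CR = Cu/(Cu+Co) = 23.8904/(23.8904+3.5570) = 0.8704
z = 1.1283
Q* = 375.7571 + 1.1283 * 37.5022 = 418.0708

418.0708 units


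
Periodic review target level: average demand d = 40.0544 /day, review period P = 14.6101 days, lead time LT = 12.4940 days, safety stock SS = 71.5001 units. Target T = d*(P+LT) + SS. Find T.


P + LT = 27.1041
d*(P+LT) = 40.0544 * 27.1041 = 1085.6385
T = 1085.6385 + 71.5001 = 1157.1386

1157.1386 units


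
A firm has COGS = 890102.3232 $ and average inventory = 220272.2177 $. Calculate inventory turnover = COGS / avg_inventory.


Turnover = 890102.3232 / 220272.2177 = 4.0409

4.0409


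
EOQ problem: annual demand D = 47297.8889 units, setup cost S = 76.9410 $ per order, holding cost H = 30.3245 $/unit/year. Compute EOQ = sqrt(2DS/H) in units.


2*D*S = 2 * 47297.8889 * 76.9410 = 7278293.7397
2*D*S/H = 240013.6437
EOQ = sqrt(240013.6437) = 489.9119

489.9119 units


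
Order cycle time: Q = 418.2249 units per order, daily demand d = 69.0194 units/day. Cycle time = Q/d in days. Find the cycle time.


Cycle = 418.2249 / 69.0194 = 6.0595

6.0595 days


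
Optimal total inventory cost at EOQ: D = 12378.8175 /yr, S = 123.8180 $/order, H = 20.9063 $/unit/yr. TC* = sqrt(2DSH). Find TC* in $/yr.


2*D*S*H = 64087026.0513
TC* = sqrt(64087026.0513) = 8005.4373

8005.4373 $/yr


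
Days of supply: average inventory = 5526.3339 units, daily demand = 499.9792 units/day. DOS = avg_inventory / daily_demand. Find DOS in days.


DOS = 5526.3339 / 499.9792 = 11.0531

11.0531 days


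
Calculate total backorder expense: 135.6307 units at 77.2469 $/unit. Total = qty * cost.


Total = 135.6307 * 77.2469 = 10477.0511

10477.0511 $


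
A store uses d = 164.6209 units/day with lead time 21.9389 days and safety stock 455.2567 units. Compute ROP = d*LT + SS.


d*LT = 164.6209 * 21.9389 = 3611.6015
ROP = 3611.6015 + 455.2567 = 4066.8582

4066.8582 units


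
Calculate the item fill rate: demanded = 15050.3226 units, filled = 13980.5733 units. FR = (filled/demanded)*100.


FR = 13980.5733 / 15050.3226 * 100 = 92.8922

92.8922%


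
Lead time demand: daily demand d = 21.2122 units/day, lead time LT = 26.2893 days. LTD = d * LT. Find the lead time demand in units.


LTD = 21.2122 * 26.2893 = 557.6539

557.6539 units


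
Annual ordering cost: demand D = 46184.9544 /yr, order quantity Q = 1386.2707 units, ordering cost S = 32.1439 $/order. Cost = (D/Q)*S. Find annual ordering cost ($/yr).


Number of orders = D/Q = 33.3160
Cost = 33.3160 * 32.1439 = 1070.9052

1070.9052 $/yr


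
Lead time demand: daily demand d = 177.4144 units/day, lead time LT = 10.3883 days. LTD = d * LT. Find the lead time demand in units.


LTD = 177.4144 * 10.3883 = 1843.0340

1843.0340 units


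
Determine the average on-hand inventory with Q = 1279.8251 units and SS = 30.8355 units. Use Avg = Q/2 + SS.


Q/2 = 639.9126
Avg = 639.9126 + 30.8355 = 670.7481

670.7481 units


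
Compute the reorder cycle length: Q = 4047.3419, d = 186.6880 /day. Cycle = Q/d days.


Cycle = 4047.3419 / 186.6880 = 21.6797

21.6797 days


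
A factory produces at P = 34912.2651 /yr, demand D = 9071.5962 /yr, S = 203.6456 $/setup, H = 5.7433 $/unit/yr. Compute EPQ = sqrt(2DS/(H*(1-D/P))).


1 - D/P = 1 - 0.2598 = 0.7402
H*(1-D/P) = 4.2510
2DS = 3694781.3022
EPQ = sqrt(869163.5604) = 932.2894

932.2894 units


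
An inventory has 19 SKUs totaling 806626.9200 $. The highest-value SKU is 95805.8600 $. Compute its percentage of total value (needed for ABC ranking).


Top item = 95805.8600
Total = 806626.9200
Percentage = 95805.8600 / 806626.9200 * 100 = 11.8773

11.8773%


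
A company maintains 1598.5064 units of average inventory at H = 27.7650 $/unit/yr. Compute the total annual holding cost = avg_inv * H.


Cost = 1598.5064 * 27.7650 = 44382.5302

44382.5302 $/yr


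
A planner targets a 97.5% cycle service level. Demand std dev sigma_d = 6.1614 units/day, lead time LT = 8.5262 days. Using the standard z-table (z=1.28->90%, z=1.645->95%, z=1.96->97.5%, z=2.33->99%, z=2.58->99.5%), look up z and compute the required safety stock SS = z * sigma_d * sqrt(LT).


From the table, SL = 97.5% corresponds to z = 1.96
sqrt(LT) = sqrt(8.5262) = 2.9200
SS = 1.96 * 6.1614 * 2.9200 = 35.2625

35.2625 units


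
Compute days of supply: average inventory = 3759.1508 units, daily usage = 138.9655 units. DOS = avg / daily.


DOS = 3759.1508 / 138.9655 = 27.0510

27.0510 days


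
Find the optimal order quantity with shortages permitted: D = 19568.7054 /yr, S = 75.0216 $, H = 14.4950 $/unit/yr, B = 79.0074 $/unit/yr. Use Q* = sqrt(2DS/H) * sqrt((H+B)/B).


sqrt(2DS/H) = 450.0700
sqrt((H+B)/B) = 1.0879
Q* = 450.0700 * 1.0879 = 489.6182

489.6182 units


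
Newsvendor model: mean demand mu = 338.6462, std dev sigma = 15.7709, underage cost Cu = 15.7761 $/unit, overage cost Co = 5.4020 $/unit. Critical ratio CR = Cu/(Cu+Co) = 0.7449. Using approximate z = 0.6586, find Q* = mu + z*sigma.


CR = Cu/(Cu+Co) = 15.7761/(15.7761+5.4020) = 0.7449
z = 0.6586
Q* = 338.6462 + 0.6586 * 15.7709 = 349.0329

349.0329 units


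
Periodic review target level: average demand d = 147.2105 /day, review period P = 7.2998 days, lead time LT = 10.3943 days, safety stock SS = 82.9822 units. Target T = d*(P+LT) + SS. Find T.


P + LT = 17.6941
d*(P+LT) = 147.2105 * 17.6941 = 2604.7573
T = 2604.7573 + 82.9822 = 2687.7395

2687.7395 units


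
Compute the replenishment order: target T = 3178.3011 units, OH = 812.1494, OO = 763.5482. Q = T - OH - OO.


Inventory position = OH + OO = 812.1494 + 763.5482 = 1575.6976
Q = 3178.3011 - 1575.6976 = 1602.6035

1602.6035 units


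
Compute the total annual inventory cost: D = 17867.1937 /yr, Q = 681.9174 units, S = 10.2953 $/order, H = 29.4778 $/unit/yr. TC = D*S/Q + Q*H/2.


Ordering cost = D*S/Q = 269.7513
Holding cost = Q*H/2 = 10050.7124
TC = 269.7513 + 10050.7124 = 10320.4637

10320.4637 $/yr


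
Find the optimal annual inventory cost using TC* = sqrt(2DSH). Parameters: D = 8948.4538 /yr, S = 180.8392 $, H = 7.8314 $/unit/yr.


2*D*S*H = 25346032.0533
TC* = sqrt(25346032.0533) = 5034.4843

5034.4843 $/yr


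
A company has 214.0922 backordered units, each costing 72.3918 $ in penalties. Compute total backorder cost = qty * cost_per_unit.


Total = 214.0922 * 72.3918 = 15498.5197

15498.5197 $


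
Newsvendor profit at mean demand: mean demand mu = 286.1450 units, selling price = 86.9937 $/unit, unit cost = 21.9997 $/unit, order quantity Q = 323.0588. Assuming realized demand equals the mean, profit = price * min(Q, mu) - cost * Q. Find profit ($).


Sales at mu = min(323.0588, 286.1450) = 286.1450
Revenue = 86.9937 * 286.1450 = 24892.8123
Total cost = 21.9997 * 323.0588 = 7107.1967
Profit = 24892.8123 - 7107.1967 = 17785.6156

17785.6156 $


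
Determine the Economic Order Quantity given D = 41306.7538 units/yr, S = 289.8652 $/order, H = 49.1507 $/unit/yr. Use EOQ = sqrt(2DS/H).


2*D*S = 2 * 41306.7538 * 289.8652 = 23946780.9032
2*D*S/H = 487211.3907
EOQ = sqrt(487211.3907) = 698.0053

698.0053 units


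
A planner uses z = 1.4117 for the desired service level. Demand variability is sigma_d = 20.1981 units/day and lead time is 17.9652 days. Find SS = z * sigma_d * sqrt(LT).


sqrt(LT) = sqrt(17.9652) = 4.2385
SS = 1.4117 * 20.1981 * 4.2385 = 120.8562

120.8562 units


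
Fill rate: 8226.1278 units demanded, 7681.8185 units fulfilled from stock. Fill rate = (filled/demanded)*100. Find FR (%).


FR = 7681.8185 / 8226.1278 * 100 = 93.3832

93.3832%


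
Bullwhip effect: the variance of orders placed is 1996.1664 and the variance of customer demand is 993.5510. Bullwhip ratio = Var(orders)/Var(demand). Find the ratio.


BW = 1996.1664 / 993.5510 = 2.0091

2.0091


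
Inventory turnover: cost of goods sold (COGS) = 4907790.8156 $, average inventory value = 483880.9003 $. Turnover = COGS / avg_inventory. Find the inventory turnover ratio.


Turnover = 4907790.8156 / 483880.9003 = 10.1426

10.1426


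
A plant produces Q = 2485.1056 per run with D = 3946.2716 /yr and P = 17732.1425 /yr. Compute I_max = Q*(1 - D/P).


D/P = 0.2225
1 - D/P = 0.7775
I_max = 2485.1056 * 0.7775 = 1932.0477

1932.0477 units


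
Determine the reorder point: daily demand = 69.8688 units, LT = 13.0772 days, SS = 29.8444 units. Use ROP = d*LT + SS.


d*LT = 69.8688 * 13.0772 = 913.6883
ROP = 913.6883 + 29.8444 = 943.5327

943.5327 units


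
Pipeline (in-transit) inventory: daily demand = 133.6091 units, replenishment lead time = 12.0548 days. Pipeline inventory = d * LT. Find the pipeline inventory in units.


Pipeline = 133.6091 * 12.0548 = 1610.6310

1610.6310 units


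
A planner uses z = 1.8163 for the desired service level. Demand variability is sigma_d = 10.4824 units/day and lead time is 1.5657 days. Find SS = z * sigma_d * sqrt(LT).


sqrt(LT) = sqrt(1.5657) = 1.2513
SS = 1.8163 * 10.4824 * 1.2513 = 23.8233

23.8233 units


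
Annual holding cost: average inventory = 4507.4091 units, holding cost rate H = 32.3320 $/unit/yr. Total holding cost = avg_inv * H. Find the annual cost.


Cost = 4507.4091 * 32.3320 = 145733.5510

145733.5510 $/yr


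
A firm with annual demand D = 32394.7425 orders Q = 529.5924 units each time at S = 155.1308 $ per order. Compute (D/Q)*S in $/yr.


Number of orders = D/Q = 61.1692
Cost = 61.1692 * 155.1308 = 9489.2267

9489.2267 $/yr


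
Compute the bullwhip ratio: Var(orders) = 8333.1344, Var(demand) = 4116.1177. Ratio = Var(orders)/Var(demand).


BW = 8333.1344 / 4116.1177 = 2.0245

2.0245


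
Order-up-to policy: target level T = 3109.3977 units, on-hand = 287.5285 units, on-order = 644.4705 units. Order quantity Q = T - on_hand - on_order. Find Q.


Inventory position = OH + OO = 287.5285 + 644.4705 = 931.9990
Q = 3109.3977 - 931.9990 = 2177.3987

2177.3987 units


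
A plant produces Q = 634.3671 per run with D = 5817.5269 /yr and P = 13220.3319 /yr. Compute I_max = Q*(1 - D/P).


D/P = 0.4400
1 - D/P = 0.5600
I_max = 634.3671 * 0.5600 = 355.2177

355.2177 units


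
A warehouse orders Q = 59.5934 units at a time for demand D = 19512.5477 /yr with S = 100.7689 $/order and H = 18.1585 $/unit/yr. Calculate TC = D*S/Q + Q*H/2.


Ordering cost = D*S/Q = 32994.5593
Holding cost = Q*H/2 = 541.0634
TC = 32994.5593 + 541.0634 = 33535.6226

33535.6226 $/yr


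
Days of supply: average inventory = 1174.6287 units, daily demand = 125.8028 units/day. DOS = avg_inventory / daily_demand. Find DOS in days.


DOS = 1174.6287 / 125.8028 = 9.3371

9.3371 days


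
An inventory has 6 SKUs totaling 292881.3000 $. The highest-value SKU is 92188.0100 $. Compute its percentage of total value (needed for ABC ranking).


Top item = 92188.0100
Total = 292881.3000
Percentage = 92188.0100 / 292881.3000 * 100 = 31.4762

31.4762%


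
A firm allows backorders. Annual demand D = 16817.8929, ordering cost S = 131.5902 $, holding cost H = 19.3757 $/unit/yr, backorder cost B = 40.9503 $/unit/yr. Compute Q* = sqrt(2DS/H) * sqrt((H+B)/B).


sqrt(2DS/H) = 477.9515
sqrt((H+B)/B) = 1.2137
Q* = 477.9515 * 1.2137 = 580.1063

580.1063 units


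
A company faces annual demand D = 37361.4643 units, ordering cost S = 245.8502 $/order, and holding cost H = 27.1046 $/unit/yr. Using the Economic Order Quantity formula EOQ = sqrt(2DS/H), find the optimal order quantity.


2*D*S = 2 * 37361.4643 * 245.8502 = 18370646.9409
2*D*S/H = 677768.6054
EOQ = sqrt(677768.6054) = 823.2670

823.2670 units


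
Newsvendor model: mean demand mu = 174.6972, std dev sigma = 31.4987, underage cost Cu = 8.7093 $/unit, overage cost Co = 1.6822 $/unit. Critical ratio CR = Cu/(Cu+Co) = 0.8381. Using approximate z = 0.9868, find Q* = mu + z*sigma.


CR = Cu/(Cu+Co) = 8.7093/(8.7093+1.6822) = 0.8381
z = 0.9868
Q* = 174.6972 + 0.9868 * 31.4987 = 205.7801

205.7801 units


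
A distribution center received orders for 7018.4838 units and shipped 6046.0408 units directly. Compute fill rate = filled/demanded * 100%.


FR = 6046.0408 / 7018.4838 * 100 = 86.1445

86.1445%


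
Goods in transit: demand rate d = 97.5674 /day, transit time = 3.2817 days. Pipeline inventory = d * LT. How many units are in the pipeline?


Pipeline = 97.5674 * 3.2817 = 320.1869

320.1869 units


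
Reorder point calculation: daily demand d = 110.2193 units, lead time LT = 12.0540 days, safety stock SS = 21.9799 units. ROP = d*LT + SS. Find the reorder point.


d*LT = 110.2193 * 12.0540 = 1328.5834
ROP = 1328.5834 + 21.9799 = 1350.5633

1350.5633 units


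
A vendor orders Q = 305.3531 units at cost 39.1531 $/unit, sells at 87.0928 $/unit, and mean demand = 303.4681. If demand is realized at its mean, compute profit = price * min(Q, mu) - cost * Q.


Sales at mu = min(305.3531, 303.4681) = 303.4681
Revenue = 87.0928 * 303.4681 = 26429.8865
Total cost = 39.1531 * 305.3531 = 11955.5205
Profit = 26429.8865 - 11955.5205 = 14474.3661

14474.3661 $


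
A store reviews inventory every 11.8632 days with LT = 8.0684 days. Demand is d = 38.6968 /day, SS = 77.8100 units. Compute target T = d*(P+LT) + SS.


P + LT = 19.9316
d*(P+LT) = 38.6968 * 19.9316 = 771.2891
T = 771.2891 + 77.8100 = 849.0991

849.0991 units


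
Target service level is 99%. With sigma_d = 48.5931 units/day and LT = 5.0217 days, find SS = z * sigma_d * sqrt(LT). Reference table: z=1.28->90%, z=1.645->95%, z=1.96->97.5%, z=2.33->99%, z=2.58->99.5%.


From the table, SL = 99% corresponds to z = 2.33
sqrt(LT) = sqrt(5.0217) = 2.2409
SS = 2.33 * 48.5931 * 2.2409 = 253.7207

253.7207 units


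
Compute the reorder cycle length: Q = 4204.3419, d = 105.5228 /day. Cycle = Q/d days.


Cycle = 4204.3419 / 105.5228 = 39.8430

39.8430 days


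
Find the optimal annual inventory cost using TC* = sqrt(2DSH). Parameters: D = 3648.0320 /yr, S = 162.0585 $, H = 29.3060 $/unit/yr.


2*D*S*H = 34651097.5360
TC* = sqrt(34651097.5360) = 5886.5183

5886.5183 $/yr


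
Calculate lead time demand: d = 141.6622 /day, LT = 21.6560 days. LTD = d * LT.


LTD = 141.6622 * 21.6560 = 3067.8366

3067.8366 units


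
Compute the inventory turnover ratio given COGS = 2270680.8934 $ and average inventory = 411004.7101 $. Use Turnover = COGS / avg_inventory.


Turnover = 2270680.8934 / 411004.7101 = 5.5247

5.5247


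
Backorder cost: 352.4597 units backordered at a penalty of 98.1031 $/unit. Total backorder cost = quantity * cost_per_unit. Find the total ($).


Total = 352.4597 * 98.1031 = 34577.3892

34577.3892 $


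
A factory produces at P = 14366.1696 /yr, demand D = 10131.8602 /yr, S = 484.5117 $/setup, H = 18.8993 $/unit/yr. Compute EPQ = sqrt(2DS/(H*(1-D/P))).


1 - D/P = 1 - 0.7053 = 0.2947
H*(1-D/P) = 5.5704
2DS = 9818009.6193
EPQ = sqrt(1762528.4460) = 1327.6025

1327.6025 units


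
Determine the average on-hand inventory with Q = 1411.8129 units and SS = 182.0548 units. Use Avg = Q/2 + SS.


Q/2 = 705.9064
Avg = 705.9064 + 182.0548 = 887.9612

887.9612 units


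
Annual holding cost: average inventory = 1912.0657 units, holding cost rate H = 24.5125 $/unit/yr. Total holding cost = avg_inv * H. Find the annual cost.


Cost = 1912.0657 * 24.5125 = 46869.5105

46869.5105 $/yr


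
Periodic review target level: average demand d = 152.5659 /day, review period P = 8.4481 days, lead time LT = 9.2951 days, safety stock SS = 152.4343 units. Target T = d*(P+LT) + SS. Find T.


P + LT = 17.7432
d*(P+LT) = 152.5659 * 17.7432 = 2707.0073
T = 2707.0073 + 152.4343 = 2859.4416

2859.4416 units


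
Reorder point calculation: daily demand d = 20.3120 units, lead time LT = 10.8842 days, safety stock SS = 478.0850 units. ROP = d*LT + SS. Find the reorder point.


d*LT = 20.3120 * 10.8842 = 221.0799
ROP = 221.0799 + 478.0850 = 699.1649

699.1649 units


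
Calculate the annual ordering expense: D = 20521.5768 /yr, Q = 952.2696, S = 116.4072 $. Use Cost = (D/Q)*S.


Number of orders = D/Q = 21.5502
Cost = 21.5502 * 116.4072 = 2508.5956

2508.5956 $/yr


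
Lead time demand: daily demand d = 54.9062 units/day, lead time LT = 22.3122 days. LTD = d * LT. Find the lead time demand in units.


LTD = 54.9062 * 22.3122 = 1225.0781

1225.0781 units


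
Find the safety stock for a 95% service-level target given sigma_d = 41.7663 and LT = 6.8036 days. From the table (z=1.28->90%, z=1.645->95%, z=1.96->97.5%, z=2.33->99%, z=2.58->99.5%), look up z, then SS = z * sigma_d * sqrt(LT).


From the table, SL = 95% corresponds to z = 1.645
sqrt(LT) = sqrt(6.8036) = 2.6084
SS = 1.645 * 41.7663 * 2.6084 = 179.2096

179.2096 units


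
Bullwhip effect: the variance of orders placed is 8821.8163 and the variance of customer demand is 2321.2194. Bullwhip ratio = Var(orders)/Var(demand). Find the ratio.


BW = 8821.8163 / 2321.2194 = 3.8005

3.8005


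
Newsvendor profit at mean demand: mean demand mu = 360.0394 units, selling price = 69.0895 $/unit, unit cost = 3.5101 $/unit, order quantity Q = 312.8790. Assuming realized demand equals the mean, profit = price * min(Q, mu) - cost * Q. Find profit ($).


Sales at mu = min(312.8790, 360.0394) = 312.8790
Revenue = 69.0895 * 312.8790 = 21616.6537
Total cost = 3.5101 * 312.8790 = 1098.2366
Profit = 21616.6537 - 1098.2366 = 20518.4171

20518.4171 $


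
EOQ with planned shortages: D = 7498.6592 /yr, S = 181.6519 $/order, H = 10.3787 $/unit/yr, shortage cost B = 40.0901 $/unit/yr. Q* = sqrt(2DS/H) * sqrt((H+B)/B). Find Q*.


sqrt(2DS/H) = 512.3365
sqrt((H+B)/B) = 1.1220
Q* = 512.3365 * 1.1220 = 574.8416

574.8416 units


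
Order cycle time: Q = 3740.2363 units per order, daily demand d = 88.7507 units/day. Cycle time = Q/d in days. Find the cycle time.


Cycle = 3740.2363 / 88.7507 = 42.1432

42.1432 days


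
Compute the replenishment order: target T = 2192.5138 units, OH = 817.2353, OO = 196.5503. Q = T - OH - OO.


Inventory position = OH + OO = 817.2353 + 196.5503 = 1013.7856
Q = 2192.5138 - 1013.7856 = 1178.7282

1178.7282 units


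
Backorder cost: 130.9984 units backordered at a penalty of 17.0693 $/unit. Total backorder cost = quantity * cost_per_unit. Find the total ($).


Total = 130.9984 * 17.0693 = 2236.0510

2236.0510 $


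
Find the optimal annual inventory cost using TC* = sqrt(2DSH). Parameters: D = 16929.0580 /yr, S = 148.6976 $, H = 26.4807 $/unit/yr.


2*D*S*H = 133320277.4502
TC* = sqrt(133320277.4502) = 11546.4400

11546.4400 $/yr


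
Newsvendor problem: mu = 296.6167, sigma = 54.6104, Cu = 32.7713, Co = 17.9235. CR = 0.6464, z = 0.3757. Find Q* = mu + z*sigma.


CR = Cu/(Cu+Co) = 32.7713/(32.7713+17.9235) = 0.6464
z = 0.3757
Q* = 296.6167 + 0.3757 * 54.6104 = 317.1338

317.1338 units


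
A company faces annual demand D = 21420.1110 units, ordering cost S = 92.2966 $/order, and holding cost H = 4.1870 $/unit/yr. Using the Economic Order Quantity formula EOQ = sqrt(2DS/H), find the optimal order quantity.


2*D*S = 2 * 21420.1110 * 92.2966 = 3954006.8338
2*D*S/H = 944353.1965
EOQ = sqrt(944353.1965) = 971.7784

971.7784 units


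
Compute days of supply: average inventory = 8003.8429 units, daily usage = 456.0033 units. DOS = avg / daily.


DOS = 8003.8429 / 456.0033 = 17.5522

17.5522 days


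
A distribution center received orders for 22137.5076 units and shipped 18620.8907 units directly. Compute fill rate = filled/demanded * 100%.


FR = 18620.8907 / 22137.5076 * 100 = 84.1147

84.1147%


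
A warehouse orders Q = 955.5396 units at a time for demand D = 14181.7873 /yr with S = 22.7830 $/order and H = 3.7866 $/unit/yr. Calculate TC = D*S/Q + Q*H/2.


Ordering cost = D*S/Q = 338.1374
Holding cost = Q*H/2 = 1809.1231
TC = 338.1374 + 1809.1231 = 2147.2605

2147.2605 $/yr


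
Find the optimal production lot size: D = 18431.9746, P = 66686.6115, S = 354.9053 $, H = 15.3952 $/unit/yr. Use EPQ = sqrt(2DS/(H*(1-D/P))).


1 - D/P = 1 - 0.2764 = 0.7236
H*(1-D/P) = 11.1400
2DS = 13083210.9500
EPQ = sqrt(1174433.9769) = 1083.7131

1083.7131 units


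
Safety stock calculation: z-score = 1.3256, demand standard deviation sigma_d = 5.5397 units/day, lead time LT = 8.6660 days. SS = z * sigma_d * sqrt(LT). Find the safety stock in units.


sqrt(LT) = sqrt(8.6660) = 2.9438
SS = 1.3256 * 5.5397 * 2.9438 = 21.6176

21.6176 units


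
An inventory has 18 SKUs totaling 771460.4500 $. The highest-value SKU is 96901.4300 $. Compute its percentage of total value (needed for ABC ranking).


Top item = 96901.4300
Total = 771460.4500
Percentage = 96901.4300 / 771460.4500 * 100 = 12.5608

12.5608%


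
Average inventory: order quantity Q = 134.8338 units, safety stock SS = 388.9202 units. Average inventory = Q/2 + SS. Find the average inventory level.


Q/2 = 67.4169
Avg = 67.4169 + 388.9202 = 456.3371

456.3371 units


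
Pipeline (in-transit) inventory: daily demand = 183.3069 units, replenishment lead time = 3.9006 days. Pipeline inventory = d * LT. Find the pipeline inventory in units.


Pipeline = 183.3069 * 3.9006 = 715.0069

715.0069 units


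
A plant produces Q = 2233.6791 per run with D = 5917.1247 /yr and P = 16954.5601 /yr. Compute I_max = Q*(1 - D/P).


D/P = 0.3490
1 - D/P = 0.6510
I_max = 2233.6791 * 0.6510 = 1454.1273

1454.1273 units


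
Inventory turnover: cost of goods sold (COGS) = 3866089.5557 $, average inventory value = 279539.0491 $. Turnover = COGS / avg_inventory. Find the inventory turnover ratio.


Turnover = 3866089.5557 / 279539.0491 = 13.8302

13.8302


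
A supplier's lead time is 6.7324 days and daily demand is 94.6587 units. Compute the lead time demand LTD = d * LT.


LTD = 94.6587 * 6.7324 = 637.2802

637.2802 units


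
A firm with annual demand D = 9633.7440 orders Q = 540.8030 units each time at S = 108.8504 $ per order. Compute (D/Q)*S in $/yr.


Number of orders = D/Q = 17.8138
Cost = 17.8138 * 108.8504 = 1939.0367

1939.0367 $/yr


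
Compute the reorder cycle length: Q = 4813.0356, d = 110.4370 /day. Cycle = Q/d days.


Cycle = 4813.0356 / 110.4370 = 43.5817

43.5817 days


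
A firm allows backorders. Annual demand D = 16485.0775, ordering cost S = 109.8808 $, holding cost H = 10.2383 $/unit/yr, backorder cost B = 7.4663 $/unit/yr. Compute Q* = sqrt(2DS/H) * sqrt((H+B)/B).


sqrt(2DS/H) = 594.8500
sqrt((H+B)/B) = 1.5399
Q* = 594.8500 * 1.5399 = 916.0049

916.0049 units


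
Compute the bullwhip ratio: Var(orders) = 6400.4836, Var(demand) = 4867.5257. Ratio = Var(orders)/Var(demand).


BW = 6400.4836 / 4867.5257 = 1.3149

1.3149


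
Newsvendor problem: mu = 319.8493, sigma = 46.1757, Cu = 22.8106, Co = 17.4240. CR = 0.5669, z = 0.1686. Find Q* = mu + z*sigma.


CR = Cu/(Cu+Co) = 22.8106/(22.8106+17.4240) = 0.5669
z = 0.1686
Q* = 319.8493 + 0.1686 * 46.1757 = 327.6345

327.6345 units


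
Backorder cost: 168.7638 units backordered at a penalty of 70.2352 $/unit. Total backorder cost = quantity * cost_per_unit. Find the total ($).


Total = 168.7638 * 70.2352 = 11853.1592

11853.1592 $


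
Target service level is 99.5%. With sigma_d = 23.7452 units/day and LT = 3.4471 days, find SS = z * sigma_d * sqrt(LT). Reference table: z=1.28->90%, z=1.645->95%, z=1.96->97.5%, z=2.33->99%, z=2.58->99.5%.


From the table, SL = 99.5% corresponds to z = 2.58
sqrt(LT) = sqrt(3.4471) = 1.8566
SS = 2.58 * 23.7452 * 1.8566 = 113.7424

113.7424 units


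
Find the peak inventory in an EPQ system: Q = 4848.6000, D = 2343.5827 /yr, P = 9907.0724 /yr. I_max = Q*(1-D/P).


D/P = 0.2366
1 - D/P = 0.7634
I_max = 4848.6000 * 0.7634 = 3701.6320

3701.6320 units


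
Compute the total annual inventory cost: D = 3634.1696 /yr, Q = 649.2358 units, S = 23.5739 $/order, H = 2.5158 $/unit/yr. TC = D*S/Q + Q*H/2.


Ordering cost = D*S/Q = 131.9575
Holding cost = Q*H/2 = 816.6737
TC = 131.9575 + 816.6737 = 948.6312

948.6312 $/yr


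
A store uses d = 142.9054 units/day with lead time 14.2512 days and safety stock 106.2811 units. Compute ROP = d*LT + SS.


d*LT = 142.9054 * 14.2512 = 2036.5734
ROP = 2036.5734 + 106.2811 = 2142.8545

2142.8545 units


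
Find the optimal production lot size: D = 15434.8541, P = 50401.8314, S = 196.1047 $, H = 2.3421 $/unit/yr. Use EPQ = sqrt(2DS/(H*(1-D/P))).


1 - D/P = 1 - 0.3062 = 0.6938
H*(1-D/P) = 1.6249
2DS = 6053694.8656
EPQ = sqrt(3725660.8509) = 1930.1971

1930.1971 units


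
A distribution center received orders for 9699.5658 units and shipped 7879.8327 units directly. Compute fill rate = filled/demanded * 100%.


FR = 7879.8327 / 9699.5658 * 100 = 81.2390

81.2390%


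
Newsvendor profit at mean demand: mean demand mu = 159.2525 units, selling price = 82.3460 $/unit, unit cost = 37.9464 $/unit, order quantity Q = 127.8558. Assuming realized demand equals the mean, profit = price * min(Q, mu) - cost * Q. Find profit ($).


Sales at mu = min(127.8558, 159.2525) = 127.8558
Revenue = 82.3460 * 127.8558 = 10528.4137
Total cost = 37.9464 * 127.8558 = 4851.6673
Profit = 10528.4137 - 4851.6673 = 5676.7464

5676.7464 $


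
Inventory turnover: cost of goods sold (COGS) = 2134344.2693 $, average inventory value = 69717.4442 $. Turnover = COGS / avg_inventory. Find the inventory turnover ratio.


Turnover = 2134344.2693 / 69717.4442 = 30.6142

30.6142


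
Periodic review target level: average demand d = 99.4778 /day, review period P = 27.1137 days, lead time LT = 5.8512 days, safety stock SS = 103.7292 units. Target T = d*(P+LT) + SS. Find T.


P + LT = 32.9649
d*(P+LT) = 99.4778 * 32.9649 = 3279.2757
T = 3279.2757 + 103.7292 = 3383.0049

3383.0049 units


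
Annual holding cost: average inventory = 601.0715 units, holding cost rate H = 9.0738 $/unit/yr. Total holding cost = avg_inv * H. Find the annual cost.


Cost = 601.0715 * 9.0738 = 5454.0026

5454.0026 $/yr


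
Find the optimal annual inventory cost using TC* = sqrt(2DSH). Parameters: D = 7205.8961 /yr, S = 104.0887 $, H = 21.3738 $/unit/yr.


2*D*S*H = 32062938.1525
TC* = sqrt(32062938.1525) = 5662.4145

5662.4145 $/yr


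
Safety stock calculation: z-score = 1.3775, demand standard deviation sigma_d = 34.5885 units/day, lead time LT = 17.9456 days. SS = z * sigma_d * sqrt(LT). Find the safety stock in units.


sqrt(LT) = sqrt(17.9456) = 4.2362
SS = 1.3775 * 34.5885 * 4.2362 = 201.8377

201.8377 units


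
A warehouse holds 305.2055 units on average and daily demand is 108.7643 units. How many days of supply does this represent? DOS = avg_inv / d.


DOS = 305.2055 / 108.7643 = 2.8061

2.8061 days


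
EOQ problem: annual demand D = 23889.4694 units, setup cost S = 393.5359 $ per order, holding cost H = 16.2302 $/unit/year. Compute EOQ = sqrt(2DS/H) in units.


2*D*S = 2 * 23889.4694 * 393.5359 = 18802727.6817
2*D*S/H = 1158502.5250
EOQ = sqrt(1158502.5250) = 1076.3376

1076.3376 units


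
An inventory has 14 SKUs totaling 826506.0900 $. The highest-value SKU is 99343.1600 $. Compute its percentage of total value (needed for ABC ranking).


Top item = 99343.1600
Total = 826506.0900
Percentage = 99343.1600 / 826506.0900 * 100 = 12.0197

12.0197%


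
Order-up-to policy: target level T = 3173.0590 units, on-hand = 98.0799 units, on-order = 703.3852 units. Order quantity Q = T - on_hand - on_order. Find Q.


Inventory position = OH + OO = 98.0799 + 703.3852 = 801.4651
Q = 3173.0590 - 801.4651 = 2371.5939

2371.5939 units


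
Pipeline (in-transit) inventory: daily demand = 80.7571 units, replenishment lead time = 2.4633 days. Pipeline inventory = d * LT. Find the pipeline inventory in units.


Pipeline = 80.7571 * 2.4633 = 198.9290

198.9290 units


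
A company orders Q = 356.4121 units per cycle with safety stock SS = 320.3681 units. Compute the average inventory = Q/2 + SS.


Q/2 = 178.2061
Avg = 178.2061 + 320.3681 = 498.5742

498.5742 units


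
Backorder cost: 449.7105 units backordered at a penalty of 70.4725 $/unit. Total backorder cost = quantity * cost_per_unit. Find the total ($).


Total = 449.7105 * 70.4725 = 31692.2232

31692.2232 $


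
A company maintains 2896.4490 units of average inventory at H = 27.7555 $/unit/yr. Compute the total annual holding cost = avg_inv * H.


Cost = 2896.4490 * 27.7555 = 80392.3902

80392.3902 $/yr


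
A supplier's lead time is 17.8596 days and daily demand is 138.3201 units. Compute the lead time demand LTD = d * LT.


LTD = 138.3201 * 17.8596 = 2470.3417

2470.3417 units


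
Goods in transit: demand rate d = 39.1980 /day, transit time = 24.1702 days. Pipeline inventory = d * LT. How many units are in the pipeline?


Pipeline = 39.1980 * 24.1702 = 947.4235

947.4235 units


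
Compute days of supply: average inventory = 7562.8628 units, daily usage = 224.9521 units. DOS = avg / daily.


DOS = 7562.8628 / 224.9521 = 33.6199

33.6199 days


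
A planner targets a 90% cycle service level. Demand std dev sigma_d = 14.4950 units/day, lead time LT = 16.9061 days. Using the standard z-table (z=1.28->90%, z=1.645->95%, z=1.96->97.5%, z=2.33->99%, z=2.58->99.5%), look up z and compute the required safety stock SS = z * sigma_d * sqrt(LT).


From the table, SL = 90% corresponds to z = 1.28
sqrt(LT) = sqrt(16.9061) = 4.1117
SS = 1.28 * 14.4950 * 4.1117 = 76.2869

76.2869 units


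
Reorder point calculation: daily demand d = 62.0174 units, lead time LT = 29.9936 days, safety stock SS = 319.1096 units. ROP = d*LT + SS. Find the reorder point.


d*LT = 62.0174 * 29.9936 = 1860.1251
ROP = 1860.1251 + 319.1096 = 2179.2347

2179.2347 units
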